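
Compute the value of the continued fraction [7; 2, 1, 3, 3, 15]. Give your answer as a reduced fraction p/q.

Work from the innermost term outward:
Start with 15.
3 + 1/(15/1) = 3 + 1/15 = 46/15
3 + 1/(46/15) = 3 + 15/46 = 153/46
1 + 1/(153/46) = 1 + 46/153 = 199/153
2 + 1/(199/153) = 2 + 153/199 = 551/199
7 + 1/(551/199) = 7 + 199/551 = 4056/551

4056/551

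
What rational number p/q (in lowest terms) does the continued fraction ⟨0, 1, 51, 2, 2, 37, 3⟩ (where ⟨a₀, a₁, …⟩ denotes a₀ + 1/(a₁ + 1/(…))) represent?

29093/29659

Start with 3.
37 + 1/(3/1) = 37 + 1/3 = 112/3
2 + 1/(112/3) = 2 + 3/112 = 227/112
2 + 1/(227/112) = 2 + 112/227 = 566/227
51 + 1/(566/227) = 51 + 227/566 = 29093/566
1 + 1/(29093/566) = 1 + 566/29093 = 29659/29093
0 + 1/(29659/29093) = 0 + 29093/29659 = 29093/29659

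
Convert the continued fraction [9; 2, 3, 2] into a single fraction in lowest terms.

Start with 2.
3 + 1/(2/1) = 3 + 1/2 = 7/2
2 + 1/(7/2) = 2 + 2/7 = 16/7
9 + 1/(16/7) = 9 + 7/16 = 151/16

151/16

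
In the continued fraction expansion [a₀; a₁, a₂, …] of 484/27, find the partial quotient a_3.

2

484 ÷ 27 → quotient 17, remainder 25
27 ÷ 25 → quotient 1, remainder 2
25 ÷ 2 → quotient 12, remainder 1
2 ÷ 1 → quotient 2, remainder 0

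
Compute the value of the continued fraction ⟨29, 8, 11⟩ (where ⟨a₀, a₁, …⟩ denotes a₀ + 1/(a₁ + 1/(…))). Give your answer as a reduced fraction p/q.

2592/89

Work from the innermost term outward:
Start with 11.
8 + 1/(11/1) = 8 + 1/11 = 89/11
29 + 1/(89/11) = 29 + 11/89 = 2592/89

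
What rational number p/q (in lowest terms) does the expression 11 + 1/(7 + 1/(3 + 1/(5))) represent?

1303/117

a_0 = 11: 11/1
a_1 = 7: 78/7
a_2 = 3: 245/22
a_3 = 5: 1303/117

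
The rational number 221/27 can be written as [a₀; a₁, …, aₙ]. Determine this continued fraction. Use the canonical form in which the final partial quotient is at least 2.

[8; 5, 2, 2]

Repeatedly divide and take the remainder:
221 ÷ 27 → quotient 8, remainder 5
27 ÷ 5 → quotient 5, remainder 2
5 ÷ 2 → quotient 2, remainder 1
2 ÷ 1 → quotient 2, remainder 0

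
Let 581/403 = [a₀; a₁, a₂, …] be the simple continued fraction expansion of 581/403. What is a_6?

Run the Euclidean algorithm, recording each quotient:
581 ÷ 403 → quotient 1, remainder 178
403 ÷ 178 → quotient 2, remainder 47
178 ÷ 47 → quotient 3, remainder 37
47 ÷ 37 → quotient 1, remainder 10
37 ÷ 10 → quotient 3, remainder 7
10 ÷ 7 → quotient 1, remainder 3
7 ÷ 3 → quotient 2, remainder 1

2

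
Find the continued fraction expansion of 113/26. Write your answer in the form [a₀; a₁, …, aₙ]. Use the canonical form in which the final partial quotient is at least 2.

[4; 2, 1, 8]

Apply division with remainder until the remainder is 0:
113 = 4·26 + 9, so a_0 = 4
26 = 2·9 + 8, so a_1 = 2
9 = 1·8 + 1, so a_2 = 1
8 = 8·1 + 0, so a_3 = 8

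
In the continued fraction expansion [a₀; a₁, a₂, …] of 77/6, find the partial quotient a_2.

Apply division with remainder until the remainder is 0:
77 = 12·6 + 5, so a_0 = 12
6 = 1·5 + 1, so a_1 = 1
5 = 5·1 + 0, so a_2 = 5

5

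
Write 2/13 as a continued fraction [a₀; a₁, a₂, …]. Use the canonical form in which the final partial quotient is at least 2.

2 = 0·13 + 2, so a_0 = 0
13 = 6·2 + 1, so a_1 = 6
2 = 2·1 + 0, so a_2 = 2

[0; 6, 2]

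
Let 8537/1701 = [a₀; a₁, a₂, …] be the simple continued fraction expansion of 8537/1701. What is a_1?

⌊8537/1701⌋ = 5, remainder 32
⌊1701/32⌋ = 53, remainder 5

53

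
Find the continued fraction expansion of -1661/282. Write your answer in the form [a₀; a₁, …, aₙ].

[-6; 9, 10, 3]

Apply division with remainder until the remainder is 0:
-1661 = -6·282 + 31, so a_0 = -6
282 = 9·31 + 3, so a_1 = 9
31 = 10·3 + 1, so a_2 = 10
3 = 3·1 + 0, so a_3 = 3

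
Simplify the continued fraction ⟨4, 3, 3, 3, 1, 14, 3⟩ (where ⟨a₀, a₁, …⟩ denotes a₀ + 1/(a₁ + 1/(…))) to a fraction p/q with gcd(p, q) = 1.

Build up convergents one term at a time:
a_0 = 4: 4/1
a_1 = 3: 13/3
a_2 = 3: 43/10
a_3 = 3: 142/33
a_4 = 1: 185/43
a_5 = 14: 2732/635
a_6 = 3: 8381/1948

8381/1948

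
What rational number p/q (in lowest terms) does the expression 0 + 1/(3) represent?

Use the convergent recurrence hₖ = aₖ·hₖ₋₁ + hₖ₋₂ (and likewise for the denominators kₖ):
a_0 = 0: 0/1
a_1 = 3: 1/3

1/3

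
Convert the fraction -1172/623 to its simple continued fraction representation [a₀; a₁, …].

Apply division with remainder until the remainder is 0:
⌊-1172/623⌋ = -2, remainder 74
⌊623/74⌋ = 8, remainder 31
⌊74/31⌋ = 2, remainder 12
⌊31/12⌋ = 2, remainder 7
⌊12/7⌋ = 1, remainder 5
⌊7/5⌋ = 1, remainder 2
⌊5/2⌋ = 2, remainder 1
⌊2/1⌋ = 2, remainder 0

[-2; 8, 2, 2, 1, 1, 2, 2]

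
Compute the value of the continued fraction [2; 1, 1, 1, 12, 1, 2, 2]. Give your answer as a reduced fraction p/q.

747/281

Start with 2.
2 + 1/(2/1) = 2 + 1/2 = 5/2
1 + 1/(5/2) = 1 + 2/5 = 7/5
12 + 1/(7/5) = 12 + 5/7 = 89/7
1 + 1/(89/7) = 1 + 7/89 = 96/89
1 + 1/(96/89) = 1 + 89/96 = 185/96
1 + 1/(185/96) = 1 + 96/185 = 281/185
2 + 1/(281/185) = 2 + 185/281 = 747/281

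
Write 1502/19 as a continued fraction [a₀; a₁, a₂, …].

1502 ÷ 19 → quotient 79, remainder 1
19 ÷ 1 → quotient 19, remainder 0

[79; 19]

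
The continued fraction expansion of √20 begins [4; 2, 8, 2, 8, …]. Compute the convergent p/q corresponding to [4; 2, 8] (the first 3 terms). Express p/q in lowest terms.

Start with 8.
2 + 1/(8/1) = 2 + 1/8 = 17/8
4 + 1/(17/8) = 4 + 8/17 = 76/17

76/17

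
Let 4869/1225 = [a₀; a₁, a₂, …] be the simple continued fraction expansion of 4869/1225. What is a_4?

1

4869 = 3·1225 + 1194, so a_0 = 3
1225 = 1·1194 + 31, so a_1 = 1
1194 = 38·31 + 16, so a_2 = 38
31 = 1·16 + 15, so a_3 = 1
16 = 1·15 + 1, so a_4 = 1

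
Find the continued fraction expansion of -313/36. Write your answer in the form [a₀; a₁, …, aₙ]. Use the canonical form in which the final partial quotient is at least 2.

[-9; 3, 3, 1, 2]

Run the Euclidean algorithm, recording each quotient:
-313 = -9·36 + 11, so a_0 = -9
36 = 3·11 + 3, so a_1 = 3
11 = 3·3 + 2, so a_2 = 3
3 = 1·2 + 1, so a_3 = 1
2 = 2·1 + 0, so a_4 = 2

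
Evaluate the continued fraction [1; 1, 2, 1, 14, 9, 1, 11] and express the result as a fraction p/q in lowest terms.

12341/7069

Start with 11.
1 + 1/(11/1) = 1 + 1/11 = 12/11
9 + 1/(12/11) = 9 + 11/12 = 119/12
14 + 1/(119/12) = 14 + 12/119 = 1678/119
1 + 1/(1678/119) = 1 + 119/1678 = 1797/1678
2 + 1/(1797/1678) = 2 + 1678/1797 = 5272/1797
1 + 1/(5272/1797) = 1 + 1797/5272 = 7069/5272
1 + 1/(7069/5272) = 1 + 5272/7069 = 12341/7069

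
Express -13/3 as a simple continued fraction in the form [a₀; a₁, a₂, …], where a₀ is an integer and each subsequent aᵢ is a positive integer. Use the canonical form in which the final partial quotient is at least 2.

Run the Euclidean algorithm, recording each quotient:
⌊-13/3⌋ = -5, remainder 2
⌊3/2⌋ = 1, remainder 1
⌊2/1⌋ = 2, remainder 0

[-5; 1, 2]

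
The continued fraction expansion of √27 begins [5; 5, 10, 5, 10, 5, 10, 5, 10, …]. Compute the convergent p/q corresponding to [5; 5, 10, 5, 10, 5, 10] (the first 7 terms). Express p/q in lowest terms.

716035/137801

Starting at the tail and folding back:
Start with 10.
5 + 1/(10/1) = 5 + 1/10 = 51/10
10 + 1/(51/10) = 10 + 10/51 = 520/51
5 + 1/(520/51) = 5 + 51/520 = 2651/520
10 + 1/(2651/520) = 10 + 520/2651 = 27030/2651
5 + 1/(27030/2651) = 5 + 2651/27030 = 137801/27030
5 + 1/(137801/27030) = 5 + 27030/137801 = 716035/137801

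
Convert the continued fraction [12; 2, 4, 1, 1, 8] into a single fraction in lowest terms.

Collapse the nested fraction from the inside out:
Start with 8.
1 + 1/(8/1) = 1 + 1/8 = 9/8
1 + 1/(9/8) = 1 + 8/9 = 17/9
4 + 1/(17/9) = 4 + 9/17 = 77/17
2 + 1/(77/17) = 2 + 17/77 = 171/77
12 + 1/(171/77) = 12 + 77/171 = 2129/171

2129/171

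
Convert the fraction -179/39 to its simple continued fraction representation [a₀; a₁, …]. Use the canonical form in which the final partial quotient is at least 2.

-179 = -5·39 + 16, so a_0 = -5
39 = 2·16 + 7, so a_1 = 2
16 = 2·7 + 2, so a_2 = 2
7 = 3·2 + 1, so a_3 = 3
2 = 2·1 + 0, so a_4 = 2

[-5; 2, 2, 3, 2]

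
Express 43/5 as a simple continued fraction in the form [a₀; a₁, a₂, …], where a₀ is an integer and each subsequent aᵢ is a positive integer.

[8; 1, 1, 2]

⌊43/5⌋ = 8, remainder 3
⌊5/3⌋ = 1, remainder 2
⌊3/2⌋ = 1, remainder 1
⌊2/1⌋ = 2, remainder 0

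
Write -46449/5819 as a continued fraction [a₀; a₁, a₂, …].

[-8; 56, 2, 51]

⌊-46449/5819⌋ = -8, remainder 103
⌊5819/103⌋ = 56, remainder 51
⌊103/51⌋ = 2, remainder 1
⌊51/1⌋ = 51, remainder 0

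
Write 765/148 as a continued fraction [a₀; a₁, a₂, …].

[5; 5, 1, 11, 2]

Run the Euclidean algorithm, recording each quotient:
765 ÷ 148 → quotient 5, remainder 25
148 ÷ 25 → quotient 5, remainder 23
25 ÷ 23 → quotient 1, remainder 2
23 ÷ 2 → quotient 11, remainder 1
2 ÷ 1 → quotient 2, remainder 0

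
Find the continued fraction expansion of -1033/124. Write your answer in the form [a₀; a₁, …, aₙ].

Apply division with remainder until the remainder is 0:
⌊-1033/124⌋ = -9, remainder 83
⌊124/83⌋ = 1, remainder 41
⌊83/41⌋ = 2, remainder 1
⌊41/1⌋ = 41, remainder 0

[-9; 1, 2, 41]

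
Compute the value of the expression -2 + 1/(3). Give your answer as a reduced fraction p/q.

Build up convergents one term at a time:
a_0 = -2: -2/1
a_1 = 3: -5/3

-5/3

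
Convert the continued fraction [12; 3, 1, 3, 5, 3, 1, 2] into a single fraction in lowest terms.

11211/914

Compute successive convergents:
a_0 = 12: 12/1
a_1 = 3: 37/3
a_2 = 1: 49/4
a_3 = 3: 184/15
a_4 = 5: 969/79
a_5 = 3: 3091/252
a_6 = 1: 4060/331
a_7 = 2: 11211/914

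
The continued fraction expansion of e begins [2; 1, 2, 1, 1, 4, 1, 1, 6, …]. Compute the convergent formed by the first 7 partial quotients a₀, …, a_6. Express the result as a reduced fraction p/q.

Start with 1.
4 + 1/(1/1) = 4 + 1/1 = 5/1
1 + 1/(5/1) = 1 + 1/5 = 6/5
1 + 1/(6/5) = 1 + 5/6 = 11/6
2 + 1/(11/6) = 2 + 6/11 = 28/11
1 + 1/(28/11) = 1 + 11/28 = 39/28
2 + 1/(39/28) = 2 + 28/39 = 106/39

106/39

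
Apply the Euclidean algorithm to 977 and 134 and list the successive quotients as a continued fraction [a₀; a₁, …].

977 = 7·134 + 39, so a_0 = 7
134 = 3·39 + 17, so a_1 = 3
39 = 2·17 + 5, so a_2 = 2
17 = 3·5 + 2, so a_3 = 3
5 = 2·2 + 1, so a_4 = 2
2 = 2·1 + 0, so a_5 = 2

[7; 3, 2, 3, 2, 2]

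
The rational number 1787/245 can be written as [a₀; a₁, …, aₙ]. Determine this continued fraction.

[7; 3, 2, 2, 14]

Apply division with remainder until the remainder is 0:
1787 ÷ 245 → quotient 7, remainder 72
245 ÷ 72 → quotient 3, remainder 29
72 ÷ 29 → quotient 2, remainder 14
29 ÷ 14 → quotient 2, remainder 1
14 ÷ 1 → quotient 14, remainder 0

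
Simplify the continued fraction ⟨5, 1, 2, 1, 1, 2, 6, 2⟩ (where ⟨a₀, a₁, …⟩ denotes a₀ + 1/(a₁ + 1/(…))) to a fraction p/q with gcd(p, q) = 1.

Start with 2.
6 + 1/(2/1) = 6 + 1/2 = 13/2
2 + 1/(13/2) = 2 + 2/13 = 28/13
1 + 1/(28/13) = 1 + 13/28 = 41/28
1 + 1/(41/28) = 1 + 28/41 = 69/41
2 + 1/(69/41) = 2 + 41/69 = 179/69
1 + 1/(179/69) = 1 + 69/179 = 248/179
5 + 1/(248/179) = 5 + 179/248 = 1419/248

1419/248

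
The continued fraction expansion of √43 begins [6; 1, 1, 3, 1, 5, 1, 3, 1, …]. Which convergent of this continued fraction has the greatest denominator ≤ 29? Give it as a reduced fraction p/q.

59/9

List convergents until the denominator exceeds the bound:
a_0 = 6: 6/1  (≤ bound)
a_1 = 1: 7/1  (≤ bound)
a_2 = 1: 13/2  (≤ bound)
a_3 = 3: 46/7  (≤ bound)
a_4 = 1: 59/9  (≤ bound)
a_5 = 5: 341/52  (> 29, stop)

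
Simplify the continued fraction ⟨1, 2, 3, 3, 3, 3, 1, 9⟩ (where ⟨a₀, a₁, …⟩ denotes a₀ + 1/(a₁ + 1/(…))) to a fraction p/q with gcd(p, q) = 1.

4581/3194

Start with 9.
1 + 1/(9/1) = 1 + 1/9 = 10/9
3 + 1/(10/9) = 3 + 9/10 = 39/10
3 + 1/(39/10) = 3 + 10/39 = 127/39
3 + 1/(127/39) = 3 + 39/127 = 420/127
3 + 1/(420/127) = 3 + 127/420 = 1387/420
2 + 1/(1387/420) = 2 + 420/1387 = 3194/1387
1 + 1/(3194/1387) = 1 + 1387/3194 = 4581/3194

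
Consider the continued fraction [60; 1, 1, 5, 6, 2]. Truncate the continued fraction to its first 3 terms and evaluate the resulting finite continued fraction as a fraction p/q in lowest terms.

121/2

a_0 = 60: 60/1
a_1 = 1: 61/1
a_2 = 1: 121/2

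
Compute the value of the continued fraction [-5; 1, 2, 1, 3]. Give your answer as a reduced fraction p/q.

-64/15

Start with 3.
1 + 1/(3/1) = 1 + 1/3 = 4/3
2 + 1/(4/3) = 2 + 3/4 = 11/4
1 + 1/(11/4) = 1 + 4/11 = 15/11
-5 + 1/(15/11) = -5 + 11/15 = -64/15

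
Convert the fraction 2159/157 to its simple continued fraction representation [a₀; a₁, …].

Apply division with remainder until the remainder is 0:
2159 ÷ 157 → quotient 13, remainder 118
157 ÷ 118 → quotient 1, remainder 39
118 ÷ 39 → quotient 3, remainder 1
39 ÷ 1 → quotient 39, remainder 0

[13; 1, 3, 39]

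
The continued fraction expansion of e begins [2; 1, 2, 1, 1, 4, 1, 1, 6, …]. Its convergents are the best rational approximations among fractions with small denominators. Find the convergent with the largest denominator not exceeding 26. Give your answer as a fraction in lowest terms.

a_0 = 2: 2/1  (≤ bound)
a_1 = 1: 3/1  (≤ bound)
a_2 = 2: 8/3  (≤ bound)
a_3 = 1: 11/4  (≤ bound)
a_4 = 1: 19/7  (≤ bound)
a_5 = 4: 87/32  (> 26, stop)

19/7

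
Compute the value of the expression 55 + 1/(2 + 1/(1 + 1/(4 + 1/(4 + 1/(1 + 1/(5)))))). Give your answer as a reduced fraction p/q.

23471/424

Compute successive convergents:
a_0 = 55: 55/1
a_1 = 2: 111/2
a_2 = 1: 166/3
a_3 = 4: 775/14
a_4 = 4: 3266/59
a_5 = 1: 4041/73
a_6 = 5: 23471/424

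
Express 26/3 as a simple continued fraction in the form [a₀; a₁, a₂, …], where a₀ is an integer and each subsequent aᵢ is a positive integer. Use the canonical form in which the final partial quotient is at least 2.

[8; 1, 2]

Repeatedly divide and take the remainder:
26 ÷ 3 → quotient 8, remainder 2
3 ÷ 2 → quotient 1, remainder 1
2 ÷ 1 → quotient 2, remainder 0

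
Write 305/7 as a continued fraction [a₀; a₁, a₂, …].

305 = 43·7 + 4, so a_0 = 43
7 = 1·4 + 3, so a_1 = 1
4 = 1·3 + 1, so a_2 = 1
3 = 3·1 + 0, so a_3 = 3

[43; 1, 1, 3]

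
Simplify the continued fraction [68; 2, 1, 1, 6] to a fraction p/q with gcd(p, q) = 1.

Starting at the tail and folding back:
Start with 6.
1 + 1/(6/1) = 1 + 1/6 = 7/6
1 + 1/(7/6) = 1 + 6/7 = 13/7
2 + 1/(13/7) = 2 + 7/13 = 33/13
68 + 1/(33/13) = 68 + 13/33 = 2257/33

2257/33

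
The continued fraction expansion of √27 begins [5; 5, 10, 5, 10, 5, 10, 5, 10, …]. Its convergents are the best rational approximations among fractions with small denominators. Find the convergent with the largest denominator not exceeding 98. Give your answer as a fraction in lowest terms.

a_0 = 5: 5/1  (≤ bound)
a_1 = 5: 26/5  (≤ bound)
a_2 = 10: 265/51  (≤ bound)
a_3 = 5: 1351/260  (> 98, stop)

265/51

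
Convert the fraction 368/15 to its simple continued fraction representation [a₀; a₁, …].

[24; 1, 1, 7]

⌊368/15⌋ = 24, remainder 8
⌊15/8⌋ = 1, remainder 7
⌊8/7⌋ = 1, remainder 1
⌊7/1⌋ = 7, remainder 0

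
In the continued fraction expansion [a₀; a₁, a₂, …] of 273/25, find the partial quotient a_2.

11

Repeatedly divide and take the remainder:
273 ÷ 25 → quotient 10, remainder 23
25 ÷ 23 → quotient 1, remainder 2
23 ÷ 2 → quotient 11, remainder 1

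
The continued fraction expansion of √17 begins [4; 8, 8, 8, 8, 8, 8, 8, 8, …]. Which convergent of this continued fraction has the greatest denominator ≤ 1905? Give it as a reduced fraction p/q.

2177/528

List convergents until the denominator exceeds the bound:
a_0 = 4: 4/1  (≤ bound)
a_1 = 8: 33/8  (≤ bound)
a_2 = 8: 268/65  (≤ bound)
a_3 = 8: 2177/528  (≤ bound)
a_4 = 8: 17684/4289  (> 1905, stop)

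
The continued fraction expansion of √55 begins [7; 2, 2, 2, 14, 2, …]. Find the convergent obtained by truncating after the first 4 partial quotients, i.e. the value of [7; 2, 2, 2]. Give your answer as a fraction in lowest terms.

89/12

Starting at the tail and folding back:
Start with 2.
2 + 1/(2/1) = 2 + 1/2 = 5/2
2 + 1/(5/2) = 2 + 2/5 = 12/5
7 + 1/(12/5) = 7 + 5/12 = 89/12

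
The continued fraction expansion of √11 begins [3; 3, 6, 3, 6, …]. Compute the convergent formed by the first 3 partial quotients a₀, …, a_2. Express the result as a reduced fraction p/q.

Work from the innermost term outward:
Start with 6.
3 + 1/(6/1) = 3 + 1/6 = 19/6
3 + 1/(19/6) = 3 + 6/19 = 63/19

63/19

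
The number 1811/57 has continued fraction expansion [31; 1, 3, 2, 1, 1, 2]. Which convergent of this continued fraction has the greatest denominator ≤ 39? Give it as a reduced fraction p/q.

a_0 = 31: 31/1  (≤ bound)
a_1 = 1: 32/1  (≤ bound)
a_2 = 3: 127/4  (≤ bound)
a_3 = 2: 286/9  (≤ bound)
a_4 = 1: 413/13  (≤ bound)
a_5 = 1: 699/22  (≤ bound)
a_6 = 2: 1811/57  (> 39, stop)

699/22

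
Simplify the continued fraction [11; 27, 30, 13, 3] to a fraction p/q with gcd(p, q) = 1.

Work from the innermost term outward:
Start with 3.
13 + 1/(3/1) = 13 + 1/3 = 40/3
30 + 1/(40/3) = 30 + 3/40 = 1203/40
27 + 1/(1203/40) = 27 + 40/1203 = 32521/1203
11 + 1/(32521/1203) = 11 + 1203/32521 = 358934/32521

358934/32521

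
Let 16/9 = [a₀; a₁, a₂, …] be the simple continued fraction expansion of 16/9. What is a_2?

⌊16/9⌋ = 1, remainder 7
⌊9/7⌋ = 1, remainder 2
⌊7/2⌋ = 3, remainder 1

3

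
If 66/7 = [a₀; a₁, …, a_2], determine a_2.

Apply division with remainder until the remainder is 0:
66 ÷ 7 → quotient 9, remainder 3
7 ÷ 3 → quotient 2, remainder 1
3 ÷ 1 → quotient 3, remainder 0

3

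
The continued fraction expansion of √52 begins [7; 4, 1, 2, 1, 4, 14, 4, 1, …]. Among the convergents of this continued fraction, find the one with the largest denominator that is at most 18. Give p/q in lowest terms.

101/14

List convergents until the denominator exceeds the bound:
a_0 = 7: 7/1  (≤ bound)
a_1 = 4: 29/4  (≤ bound)
a_2 = 1: 36/5  (≤ bound)
a_3 = 2: 101/14  (≤ bound)
a_4 = 1: 137/19  (> 18, stop)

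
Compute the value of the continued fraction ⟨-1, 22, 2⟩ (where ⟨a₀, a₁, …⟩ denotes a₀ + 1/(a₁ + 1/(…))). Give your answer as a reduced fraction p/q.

Use the convergent recurrence hₖ = aₖ·hₖ₋₁ + hₖ₋₂ (and likewise for the denominators kₖ):
a_0 = -1: -1/1
a_1 = 22: -21/22
a_2 = 2: -43/45

-43/45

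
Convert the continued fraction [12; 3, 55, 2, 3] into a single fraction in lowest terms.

14440/1171

Start with 3.
2 + 1/(3/1) = 2 + 1/3 = 7/3
55 + 1/(7/3) = 55 + 3/7 = 388/7
3 + 1/(388/7) = 3 + 7/388 = 1171/388
12 + 1/(1171/388) = 12 + 388/1171 = 14440/1171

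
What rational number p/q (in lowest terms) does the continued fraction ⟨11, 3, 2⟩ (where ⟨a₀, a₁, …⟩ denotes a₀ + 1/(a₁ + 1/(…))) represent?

79/7

a_0 = 11: 11/1
a_1 = 3: 34/3
a_2 = 2: 79/7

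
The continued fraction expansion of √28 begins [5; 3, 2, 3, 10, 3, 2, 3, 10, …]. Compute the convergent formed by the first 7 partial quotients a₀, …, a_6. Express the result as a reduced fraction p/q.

Compute successive convergents:
a_0 = 5: 5/1
a_1 = 3: 16/3
a_2 = 2: 37/7
a_3 = 3: 127/24
a_4 = 10: 1307/247
a_5 = 3: 4048/765
a_6 = 2: 9403/1777

9403/1777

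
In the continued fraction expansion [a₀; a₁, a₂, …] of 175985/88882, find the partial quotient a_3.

⌊175985/88882⌋ = 1, remainder 87103
⌊88882/87103⌋ = 1, remainder 1779
⌊87103/1779⌋ = 48, remainder 1711
⌊1779/1711⌋ = 1, remainder 68

1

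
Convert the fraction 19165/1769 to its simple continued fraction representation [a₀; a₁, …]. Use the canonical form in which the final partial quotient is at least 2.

19165 ÷ 1769 → quotient 10, remainder 1475
1769 ÷ 1475 → quotient 1, remainder 294
1475 ÷ 294 → quotient 5, remainder 5
294 ÷ 5 → quotient 58, remainder 4
5 ÷ 4 → quotient 1, remainder 1
4 ÷ 1 → quotient 4, remainder 0

[10; 1, 5, 58, 1, 4]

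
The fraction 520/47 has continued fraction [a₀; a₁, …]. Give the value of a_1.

15

Apply division with remainder until the remainder is 0:
520 = 11·47 + 3, so a_0 = 11
47 = 15·3 + 2, so a_1 = 15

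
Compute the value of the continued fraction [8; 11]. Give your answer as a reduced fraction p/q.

a_0 = 8: 8/1
a_1 = 11: 89/11

89/11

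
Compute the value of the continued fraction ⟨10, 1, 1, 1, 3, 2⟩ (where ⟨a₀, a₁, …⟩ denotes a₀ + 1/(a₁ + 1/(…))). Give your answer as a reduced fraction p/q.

Start with 2.
3 + 1/(2/1) = 3 + 1/2 = 7/2
1 + 1/(7/2) = 1 + 2/7 = 9/7
1 + 1/(9/7) = 1 + 7/9 = 16/9
1 + 1/(16/9) = 1 + 9/16 = 25/16
10 + 1/(25/16) = 10 + 16/25 = 266/25

266/25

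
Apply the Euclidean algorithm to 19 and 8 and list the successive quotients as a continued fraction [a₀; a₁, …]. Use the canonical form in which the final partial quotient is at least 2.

19 ÷ 8 → quotient 2, remainder 3
8 ÷ 3 → quotient 2, remainder 2
3 ÷ 2 → quotient 1, remainder 1
2 ÷ 1 → quotient 2, remainder 0

[2; 2, 1, 2]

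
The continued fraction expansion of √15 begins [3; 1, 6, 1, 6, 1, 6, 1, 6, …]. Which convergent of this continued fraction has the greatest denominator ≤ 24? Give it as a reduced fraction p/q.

31/8

a_0 = 3: 3/1  (≤ bound)
a_1 = 1: 4/1  (≤ bound)
a_2 = 6: 27/7  (≤ bound)
a_3 = 1: 31/8  (≤ bound)
a_4 = 6: 213/55  (> 24, stop)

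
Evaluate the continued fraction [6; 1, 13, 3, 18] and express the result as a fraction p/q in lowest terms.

5461/788

Starting at the tail and folding back:
Start with 18.
3 + 1/(18/1) = 3 + 1/18 = 55/18
13 + 1/(55/18) = 13 + 18/55 = 733/55
1 + 1/(733/55) = 1 + 55/733 = 788/733
6 + 1/(788/733) = 6 + 733/788 = 5461/788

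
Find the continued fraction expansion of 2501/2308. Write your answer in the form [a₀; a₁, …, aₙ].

[1; 11, 1, 23, 8]

2501 = 1·2308 + 193, so a_0 = 1
2308 = 11·193 + 185, so a_1 = 11
193 = 1·185 + 8, so a_2 = 1
185 = 23·8 + 1, so a_3 = 23
8 = 8·1 + 0, so a_4 = 8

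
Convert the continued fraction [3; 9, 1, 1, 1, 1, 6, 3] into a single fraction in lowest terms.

3101/999

a_0 = 3: 3/1
a_1 = 9: 28/9
a_2 = 1: 31/10
a_3 = 1: 59/19
a_4 = 1: 90/29
a_5 = 1: 149/48
a_6 = 6: 984/317
a_7 = 3: 3101/999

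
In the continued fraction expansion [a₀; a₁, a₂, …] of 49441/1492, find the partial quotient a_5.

49441 = 33·1492 + 205, so a_0 = 33
1492 = 7·205 + 57, so a_1 = 7
205 = 3·57 + 34, so a_2 = 3
57 = 1·34 + 23, so a_3 = 1
34 = 1·23 + 11, so a_4 = 1
23 = 2·11 + 1, so a_5 = 2

2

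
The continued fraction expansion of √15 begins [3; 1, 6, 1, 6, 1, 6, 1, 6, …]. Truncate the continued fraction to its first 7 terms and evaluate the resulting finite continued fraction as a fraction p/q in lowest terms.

1677/433

Start with 6.
1 + 1/(6/1) = 1 + 1/6 = 7/6
6 + 1/(7/6) = 6 + 6/7 = 48/7
1 + 1/(48/7) = 1 + 7/48 = 55/48
6 + 1/(55/48) = 6 + 48/55 = 378/55
1 + 1/(378/55) = 1 + 55/378 = 433/378
3 + 1/(433/378) = 3 + 378/433 = 1677/433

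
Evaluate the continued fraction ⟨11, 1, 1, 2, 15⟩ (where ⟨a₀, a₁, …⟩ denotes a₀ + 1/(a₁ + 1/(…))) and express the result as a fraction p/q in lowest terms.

893/77

a_0 = 11: 11/1
a_1 = 1: 12/1
a_2 = 1: 23/2
a_3 = 2: 58/5
a_4 = 15: 893/77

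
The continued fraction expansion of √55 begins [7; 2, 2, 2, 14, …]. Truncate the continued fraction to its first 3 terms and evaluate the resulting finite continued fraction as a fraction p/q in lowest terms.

Compute successive convergents:
a_0 = 7: 7/1
a_1 = 2: 15/2
a_2 = 2: 37/5

37/5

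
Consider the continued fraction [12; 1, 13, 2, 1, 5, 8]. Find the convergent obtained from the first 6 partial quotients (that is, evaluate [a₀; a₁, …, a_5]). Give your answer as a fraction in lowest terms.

3155/244

Compute successive convergents:
a_0 = 12: 12/1
a_1 = 1: 13/1
a_2 = 13: 181/14
a_3 = 2: 375/29
a_4 = 1: 556/43
a_5 = 5: 3155/244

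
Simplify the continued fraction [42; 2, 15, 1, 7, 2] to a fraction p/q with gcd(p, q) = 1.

23664/557

Compute successive convergents:
a_0 = 42: 42/1
a_1 = 2: 85/2
a_2 = 15: 1317/31
a_3 = 1: 1402/33
a_4 = 7: 11131/262
a_5 = 2: 23664/557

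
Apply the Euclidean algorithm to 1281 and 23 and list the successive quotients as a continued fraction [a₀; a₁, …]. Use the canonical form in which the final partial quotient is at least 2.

[55; 1, 2, 3, 2]

⌊1281/23⌋ = 55, remainder 16
⌊23/16⌋ = 1, remainder 7
⌊16/7⌋ = 2, remainder 2
⌊7/2⌋ = 3, remainder 1
⌊2/1⌋ = 2, remainder 0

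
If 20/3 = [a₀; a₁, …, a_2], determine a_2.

2

20 ÷ 3 → quotient 6, remainder 2
3 ÷ 2 → quotient 1, remainder 1
2 ÷ 1 → quotient 2, remainder 0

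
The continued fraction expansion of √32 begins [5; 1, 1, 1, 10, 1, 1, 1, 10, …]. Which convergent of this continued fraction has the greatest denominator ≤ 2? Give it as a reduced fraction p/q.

11/2

List convergents until the denominator exceeds the bound:
a_0 = 5: 5/1  (≤ bound)
a_1 = 1: 6/1  (≤ bound)
a_2 = 1: 11/2  (≤ bound)
a_3 = 1: 17/3  (> 2, stop)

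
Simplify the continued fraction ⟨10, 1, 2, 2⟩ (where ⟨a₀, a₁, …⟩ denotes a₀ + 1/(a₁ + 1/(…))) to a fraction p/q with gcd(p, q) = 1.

75/7

Starting at the tail and folding back:
Start with 2.
2 + 1/(2/1) = 2 + 1/2 = 5/2
1 + 1/(5/2) = 1 + 2/5 = 7/5
10 + 1/(7/5) = 10 + 5/7 = 75/7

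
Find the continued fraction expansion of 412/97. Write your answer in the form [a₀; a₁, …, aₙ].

[4; 4, 24]

412 ÷ 97 → quotient 4, remainder 24
97 ÷ 24 → quotient 4, remainder 1
24 ÷ 1 → quotient 24, remainder 0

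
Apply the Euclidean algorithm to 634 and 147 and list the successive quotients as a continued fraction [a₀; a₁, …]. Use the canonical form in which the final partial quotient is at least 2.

634 = 4·147 + 46, so a_0 = 4
147 = 3·46 + 9, so a_1 = 3
46 = 5·9 + 1, so a_2 = 5
9 = 9·1 + 0, so a_3 = 9

[4; 3, 5, 9]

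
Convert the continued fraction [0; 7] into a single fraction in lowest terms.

Start with 7.
0 + 1/(7/1) = 0 + 1/7 = 1/7

1/7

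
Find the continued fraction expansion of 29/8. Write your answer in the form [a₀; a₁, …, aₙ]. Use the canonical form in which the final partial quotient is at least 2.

Repeatedly divide and take the remainder:
29 = 3·8 + 5, so a_0 = 3
8 = 1·5 + 3, so a_1 = 1
5 = 1·3 + 2, so a_2 = 1
3 = 1·2 + 1, so a_3 = 1
2 = 2·1 + 0, so a_4 = 2

[3; 1, 1, 1, 2]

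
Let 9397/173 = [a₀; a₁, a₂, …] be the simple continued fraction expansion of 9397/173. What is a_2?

6

⌊9397/173⌋ = 54, remainder 55
⌊173/55⌋ = 3, remainder 8
⌊55/8⌋ = 6, remainder 7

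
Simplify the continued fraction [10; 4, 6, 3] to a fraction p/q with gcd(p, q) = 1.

a_0 = 10: 10/1
a_1 = 4: 41/4
a_2 = 6: 256/25
a_3 = 3: 809/79

809/79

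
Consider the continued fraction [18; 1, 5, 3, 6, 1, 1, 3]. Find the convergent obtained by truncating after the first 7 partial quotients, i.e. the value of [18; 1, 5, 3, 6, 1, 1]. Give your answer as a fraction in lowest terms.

Starting at the tail and folding back:
Start with 1.
1 + 1/(1/1) = 1 + 1/1 = 2/1
6 + 1/(2/1) = 6 + 1/2 = 13/2
3 + 1/(13/2) = 3 + 2/13 = 41/13
5 + 1/(41/13) = 5 + 13/41 = 218/41
1 + 1/(218/41) = 1 + 41/218 = 259/218
18 + 1/(259/218) = 18 + 218/259 = 4880/259

4880/259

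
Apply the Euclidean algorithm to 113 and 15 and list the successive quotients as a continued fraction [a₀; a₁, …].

113 = 7·15 + 8, so a_0 = 7
15 = 1·8 + 7, so a_1 = 1
8 = 1·7 + 1, so a_2 = 1
7 = 7·1 + 0, so a_3 = 7

[7; 1, 1, 7]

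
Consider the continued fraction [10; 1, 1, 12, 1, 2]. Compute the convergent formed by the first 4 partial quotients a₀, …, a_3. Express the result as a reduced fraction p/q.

Compute successive convergents:
a_0 = 10: 10/1
a_1 = 1: 11/1
a_2 = 1: 21/2
a_3 = 12: 263/25

263/25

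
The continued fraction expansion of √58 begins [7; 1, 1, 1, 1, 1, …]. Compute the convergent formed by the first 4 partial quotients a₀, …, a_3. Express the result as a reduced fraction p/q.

Compute successive convergents:
a_0 = 7: 7/1
a_1 = 1: 8/1
a_2 = 1: 15/2
a_3 = 1: 23/3

23/3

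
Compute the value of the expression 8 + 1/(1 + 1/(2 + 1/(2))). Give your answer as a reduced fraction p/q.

61/7

Build up convergents one term at a time:
a_0 = 8: 8/1
a_1 = 1: 9/1
a_2 = 2: 26/3
a_3 = 2: 61/7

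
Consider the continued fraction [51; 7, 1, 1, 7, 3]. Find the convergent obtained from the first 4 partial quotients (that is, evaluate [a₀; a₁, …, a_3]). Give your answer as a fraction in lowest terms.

a_0 = 51: 51/1
a_1 = 7: 358/7
a_2 = 1: 409/8
a_3 = 1: 767/15

767/15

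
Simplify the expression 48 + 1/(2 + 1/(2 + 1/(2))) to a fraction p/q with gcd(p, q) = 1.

581/12

Start with 2.
2 + 1/(2/1) = 2 + 1/2 = 5/2
2 + 1/(5/2) = 2 + 2/5 = 12/5
48 + 1/(12/5) = 48 + 5/12 = 581/12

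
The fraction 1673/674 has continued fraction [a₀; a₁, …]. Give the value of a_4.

1

1673 ÷ 674 → quotient 2, remainder 325
674 ÷ 325 → quotient 2, remainder 24
325 ÷ 24 → quotient 13, remainder 13
24 ÷ 13 → quotient 1, remainder 11
13 ÷ 11 → quotient 1, remainder 2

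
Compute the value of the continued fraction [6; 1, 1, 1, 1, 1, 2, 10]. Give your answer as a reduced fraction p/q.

1443/218

a_0 = 6: 6/1
a_1 = 1: 7/1
a_2 = 1: 13/2
a_3 = 1: 20/3
a_4 = 1: 33/5
a_5 = 1: 53/8
a_6 = 2: 139/21
a_7 = 10: 1443/218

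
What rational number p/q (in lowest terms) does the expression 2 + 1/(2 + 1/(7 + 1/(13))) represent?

486/197

a_0 = 2: 2/1
a_1 = 2: 5/2
a_2 = 7: 37/15
a_3 = 13: 486/197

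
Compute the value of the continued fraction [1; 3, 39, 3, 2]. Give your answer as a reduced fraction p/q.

1107/832

Compute successive convergents:
a_0 = 1: 1/1
a_1 = 3: 4/3
a_2 = 39: 157/118
a_3 = 3: 475/357
a_4 = 2: 1107/832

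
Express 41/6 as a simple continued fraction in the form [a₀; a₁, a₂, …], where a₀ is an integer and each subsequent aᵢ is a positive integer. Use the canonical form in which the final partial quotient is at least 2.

Repeatedly divide and take the remainder:
⌊41/6⌋ = 6, remainder 5
⌊6/5⌋ = 1, remainder 1
⌊5/1⌋ = 5, remainder 0

[6; 1, 5]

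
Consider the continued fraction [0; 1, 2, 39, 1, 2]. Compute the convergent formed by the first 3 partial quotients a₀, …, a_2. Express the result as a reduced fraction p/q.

Start with 2.
1 + 1/(2/1) = 1 + 1/2 = 3/2
0 + 1/(3/2) = 0 + 2/3 = 2/3

2/3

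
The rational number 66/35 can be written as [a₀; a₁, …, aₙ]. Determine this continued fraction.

[1; 1, 7, 1, 3]

⌊66/35⌋ = 1, remainder 31
⌊35/31⌋ = 1, remainder 4
⌊31/4⌋ = 7, remainder 3
⌊4/3⌋ = 1, remainder 1
⌊3/1⌋ = 3, remainder 0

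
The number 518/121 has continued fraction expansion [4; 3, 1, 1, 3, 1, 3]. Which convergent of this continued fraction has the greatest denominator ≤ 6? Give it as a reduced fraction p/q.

17/4

a_0 = 4: 4/1  (≤ bound)
a_1 = 3: 13/3  (≤ bound)
a_2 = 1: 17/4  (≤ bound)
a_3 = 1: 30/7  (> 6, stop)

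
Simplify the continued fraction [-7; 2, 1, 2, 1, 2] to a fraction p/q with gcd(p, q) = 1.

Use the convergent recurrence hₖ = aₖ·hₖ₋₁ + hₖ₋₂ (and likewise for the denominators kₖ):
a_0 = -7: -7/1
a_1 = 2: -13/2
a_2 = 1: -20/3
a_3 = 2: -53/8
a_4 = 1: -73/11
a_5 = 2: -199/30

-199/30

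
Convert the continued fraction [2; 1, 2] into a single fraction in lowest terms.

8/3

a_0 = 2: 2/1
a_1 = 1: 3/1
a_2 = 2: 8/3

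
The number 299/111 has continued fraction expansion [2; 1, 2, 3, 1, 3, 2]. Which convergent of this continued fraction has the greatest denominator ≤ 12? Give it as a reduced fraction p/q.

a_0 = 2: 2/1  (≤ bound)
a_1 = 1: 3/1  (≤ bound)
a_2 = 2: 8/3  (≤ bound)
a_3 = 3: 27/10  (≤ bound)
a_4 = 1: 35/13  (> 12, stop)

27/10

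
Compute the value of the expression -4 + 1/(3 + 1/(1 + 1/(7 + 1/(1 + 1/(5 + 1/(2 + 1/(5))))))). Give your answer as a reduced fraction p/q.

-9136/2441

Collapse the nested fraction from the inside out:
Start with 5.
2 + 1/(5/1) = 2 + 1/5 = 11/5
5 + 1/(11/5) = 5 + 5/11 = 60/11
1 + 1/(60/11) = 1 + 11/60 = 71/60
7 + 1/(71/60) = 7 + 60/71 = 557/71
1 + 1/(557/71) = 1 + 71/557 = 628/557
3 + 1/(628/557) = 3 + 557/628 = 2441/628
-4 + 1/(2441/628) = -4 + 628/2441 = -9136/2441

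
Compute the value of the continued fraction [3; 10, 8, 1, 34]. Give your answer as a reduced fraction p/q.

Starting at the tail and folding back:
Start with 34.
1 + 1/(34/1) = 1 + 1/34 = 35/34
8 + 1/(35/34) = 8 + 34/35 = 314/35
10 + 1/(314/35) = 10 + 35/314 = 3175/314
3 + 1/(3175/314) = 3 + 314/3175 = 9839/3175

9839/3175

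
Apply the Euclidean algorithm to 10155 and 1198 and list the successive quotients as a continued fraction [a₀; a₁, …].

Run the Euclidean algorithm, recording each quotient:
⌊10155/1198⌋ = 8, remainder 571
⌊1198/571⌋ = 2, remainder 56
⌊571/56⌋ = 10, remainder 11
⌊56/11⌋ = 5, remainder 1
⌊11/1⌋ = 11, remainder 0

[8; 2, 10, 5, 11]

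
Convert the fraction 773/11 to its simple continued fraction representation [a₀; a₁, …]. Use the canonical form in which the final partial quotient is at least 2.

Run the Euclidean algorithm, recording each quotient:
⌊773/11⌋ = 70, remainder 3
⌊11/3⌋ = 3, remainder 2
⌊3/2⌋ = 1, remainder 1
⌊2/1⌋ = 2, remainder 0

[70; 3, 1, 2]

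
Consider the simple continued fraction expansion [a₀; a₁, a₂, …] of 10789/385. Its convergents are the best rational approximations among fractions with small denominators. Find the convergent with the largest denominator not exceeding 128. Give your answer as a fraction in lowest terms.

1205/43

a_0 = 28: 28/1  (≤ bound)
a_1 = 42: 1177/42  (≤ bound)
a_2 = 1: 1205/43  (≤ bound)
a_3 = 3: 4792/171  (> 128, stop)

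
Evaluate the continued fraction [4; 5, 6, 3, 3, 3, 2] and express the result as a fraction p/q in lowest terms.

10363/2471

Work from the innermost term outward:
Start with 2.
3 + 1/(2/1) = 3 + 1/2 = 7/2
3 + 1/(7/2) = 3 + 2/7 = 23/7
3 + 1/(23/7) = 3 + 7/23 = 76/23
6 + 1/(76/23) = 6 + 23/76 = 479/76
5 + 1/(479/76) = 5 + 76/479 = 2471/479
4 + 1/(2471/479) = 4 + 479/2471 = 10363/2471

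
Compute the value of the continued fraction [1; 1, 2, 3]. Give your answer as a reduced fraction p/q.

Build up convergents one term at a time:
a_0 = 1: 1/1
a_1 = 1: 2/1
a_2 = 2: 5/3
a_3 = 3: 17/10

17/10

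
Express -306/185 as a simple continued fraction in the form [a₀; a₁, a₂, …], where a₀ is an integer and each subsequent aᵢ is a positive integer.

-306 = -2·185 + 64, so a_0 = -2
185 = 2·64 + 57, so a_1 = 2
64 = 1·57 + 7, so a_2 = 1
57 = 8·7 + 1, so a_3 = 8
7 = 7·1 + 0, so a_4 = 7

[-2; 2, 1, 8, 7]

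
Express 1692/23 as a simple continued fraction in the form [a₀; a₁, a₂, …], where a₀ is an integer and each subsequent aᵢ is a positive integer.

[73; 1, 1, 3, 3]

Repeatedly divide and take the remainder:
1692 ÷ 23 → quotient 73, remainder 13
23 ÷ 13 → quotient 1, remainder 10
13 ÷ 10 → quotient 1, remainder 3
10 ÷ 3 → quotient 3, remainder 1
3 ÷ 1 → quotient 3, remainder 0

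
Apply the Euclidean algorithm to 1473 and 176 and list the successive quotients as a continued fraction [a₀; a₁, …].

⌊1473/176⌋ = 8, remainder 65
⌊176/65⌋ = 2, remainder 46
⌊65/46⌋ = 1, remainder 19
⌊46/19⌋ = 2, remainder 8
⌊19/8⌋ = 2, remainder 3
⌊8/3⌋ = 2, remainder 2
⌊3/2⌋ = 1, remainder 1
⌊2/1⌋ = 2, remainder 0

[8; 2, 1, 2, 2, 2, 1, 2]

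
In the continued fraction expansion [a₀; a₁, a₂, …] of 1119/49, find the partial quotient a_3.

8

Apply division with remainder until the remainder is 0:
⌊1119/49⌋ = 22, remainder 41
⌊49/41⌋ = 1, remainder 8
⌊41/8⌋ = 5, remainder 1
⌊8/1⌋ = 8, remainder 0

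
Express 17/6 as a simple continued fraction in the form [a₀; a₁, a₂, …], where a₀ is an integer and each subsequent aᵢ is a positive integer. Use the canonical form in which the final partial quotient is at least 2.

[2; 1, 5]

⌊17/6⌋ = 2, remainder 5
⌊6/5⌋ = 1, remainder 1
⌊5/1⌋ = 5, remainder 0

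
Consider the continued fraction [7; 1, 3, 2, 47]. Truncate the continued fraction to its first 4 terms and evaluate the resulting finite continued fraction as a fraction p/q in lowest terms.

a_0 = 7: 7/1
a_1 = 1: 8/1
a_2 = 3: 31/4
a_3 = 2: 70/9

70/9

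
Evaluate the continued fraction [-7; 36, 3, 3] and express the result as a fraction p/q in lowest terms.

a_0 = -7: -7/1
a_1 = 36: -251/36
a_2 = 3: -760/109
a_3 = 3: -2531/363

-2531/363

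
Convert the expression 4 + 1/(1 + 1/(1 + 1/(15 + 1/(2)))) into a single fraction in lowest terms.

289/64

Start with 2.
15 + 1/(2/1) = 15 + 1/2 = 31/2
1 + 1/(31/2) = 1 + 2/31 = 33/31
1 + 1/(33/31) = 1 + 31/33 = 64/33
4 + 1/(64/33) = 4 + 33/64 = 289/64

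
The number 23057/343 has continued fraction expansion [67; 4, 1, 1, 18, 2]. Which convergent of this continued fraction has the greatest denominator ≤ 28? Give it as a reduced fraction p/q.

a_0 = 67: 67/1  (≤ bound)
a_1 = 4: 269/4  (≤ bound)
a_2 = 1: 336/5  (≤ bound)
a_3 = 1: 605/9  (≤ bound)
a_4 = 18: 11226/167  (> 28, stop)

605/9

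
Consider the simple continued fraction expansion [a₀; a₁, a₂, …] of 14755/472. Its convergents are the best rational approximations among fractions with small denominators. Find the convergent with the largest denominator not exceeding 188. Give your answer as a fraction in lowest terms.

5158/165

a_0 = 31: 31/1  (≤ bound)
a_1 = 3: 94/3  (≤ bound)
a_2 = 1: 125/4  (≤ bound)
a_3 = 5: 719/23  (≤ bound)
a_4 = 6: 4439/142  (≤ bound)
a_5 = 1: 5158/165  (≤ bound)
a_6 = 2: 14755/472  (> 188, stop)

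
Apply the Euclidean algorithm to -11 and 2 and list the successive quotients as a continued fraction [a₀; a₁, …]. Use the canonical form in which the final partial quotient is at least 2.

Run the Euclidean algorithm, recording each quotient:
⌊-11/2⌋ = -6, remainder 1
⌊2/1⌋ = 2, remainder 0

[-6; 2]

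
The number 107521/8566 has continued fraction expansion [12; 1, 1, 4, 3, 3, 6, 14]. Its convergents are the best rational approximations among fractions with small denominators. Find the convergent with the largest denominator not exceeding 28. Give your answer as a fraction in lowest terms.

a_0 = 12: 12/1  (≤ bound)
a_1 = 1: 13/1  (≤ bound)
a_2 = 1: 25/2  (≤ bound)
a_3 = 4: 113/9  (≤ bound)
a_4 = 3: 364/29  (> 28, stop)

113/9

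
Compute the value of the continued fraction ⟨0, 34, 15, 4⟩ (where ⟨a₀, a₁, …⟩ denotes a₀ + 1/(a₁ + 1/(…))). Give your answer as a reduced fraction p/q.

61/2078

Start with 4.
15 + 1/(4/1) = 15 + 1/4 = 61/4
34 + 1/(61/4) = 34 + 4/61 = 2078/61
0 + 1/(2078/61) = 0 + 61/2078 = 61/2078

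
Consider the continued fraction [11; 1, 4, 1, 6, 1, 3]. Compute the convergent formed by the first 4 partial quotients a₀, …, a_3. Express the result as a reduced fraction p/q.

71/6

Start with 1.
4 + 1/(1/1) = 4 + 1/1 = 5/1
1 + 1/(5/1) = 1 + 1/5 = 6/5
11 + 1/(6/5) = 11 + 5/6 = 71/6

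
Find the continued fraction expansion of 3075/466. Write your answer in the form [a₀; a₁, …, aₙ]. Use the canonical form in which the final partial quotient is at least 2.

3075 ÷ 466 → quotient 6, remainder 279
466 ÷ 279 → quotient 1, remainder 187
279 ÷ 187 → quotient 1, remainder 92
187 ÷ 92 → quotient 2, remainder 3
92 ÷ 3 → quotient 30, remainder 2
3 ÷ 2 → quotient 1, remainder 1
2 ÷ 1 → quotient 2, remainder 0

[6; 1, 1, 2, 30, 1, 2]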